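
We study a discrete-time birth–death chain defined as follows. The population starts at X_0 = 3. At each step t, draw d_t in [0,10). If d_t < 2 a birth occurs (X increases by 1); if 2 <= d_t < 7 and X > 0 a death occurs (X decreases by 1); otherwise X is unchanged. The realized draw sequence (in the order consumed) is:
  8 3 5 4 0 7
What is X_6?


1

t=0: X=3, d=8 → hold, X_1=3
t=1: X=3, d=3 → death, X_2=2
t=2: X=2, d=5 → death, X_3=1
t=3: X=1, d=4 → death, X_4=0
t=4: X=0, d=0 → birth, X_5=1
t=5: X=1, d=7 → hold, X_6=1


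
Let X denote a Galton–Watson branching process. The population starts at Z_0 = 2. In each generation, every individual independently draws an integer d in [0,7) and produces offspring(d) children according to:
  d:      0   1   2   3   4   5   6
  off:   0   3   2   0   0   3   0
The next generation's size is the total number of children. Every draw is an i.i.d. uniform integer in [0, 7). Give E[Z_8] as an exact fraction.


Outcome values over d=0..6: [0, 3, 2, 0, 0, 3, 0]
Σy = 8, Σy² = 22, M = 7
μ = 8/7 = 8/7,  σ² = 22/7 − (8/7)² = 90/49
E[Z_0] = 2
E[Z_1] = 8/7·E[Z_0] = 16/7
E[Z_2] = 8/7·E[Z_1] = 128/49
E[Z_3] = 8/7·E[Z_2] = 1024/343
E[Z_4] = 8/7·E[Z_3] = 8192/2401
E[Z_5] = 8/7·E[Z_4] = 65536/16807
E[Z_6] = 8/7·E[Z_5] = 524288/117649
E[Z_7] = 8/7·E[Z_6] = 4194304/823543
E[Z_8] = 8/7·E[Z_7] = 33554432/5764801

33554432/5764801


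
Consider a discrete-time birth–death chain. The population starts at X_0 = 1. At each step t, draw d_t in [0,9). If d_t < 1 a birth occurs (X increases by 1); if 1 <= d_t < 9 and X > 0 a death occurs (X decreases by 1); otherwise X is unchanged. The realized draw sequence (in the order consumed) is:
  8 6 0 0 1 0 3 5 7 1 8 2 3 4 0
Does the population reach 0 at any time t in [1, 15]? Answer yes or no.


t=0: X=1, d=8 → death, X_1=0
t=1: X=0, d=6 → hold, X_2=0
t=2: X=0, d=0 → birth, X_3=1
t=3: X=1, d=0 → birth, X_4=2
t=4: X=2, d=1 → death, X_5=1
t=5: X=1, d=0 → birth, X_6=2
t=6: X=2, d=3 → death, X_7=1
t=7: X=1, d=5 → death, X_8=0
t=8: X=0, d=7 → hold, X_9=0
t=9: X=0, d=1 → hold, X_10=0
t=10: X=0, d=8 → hold, X_11=0
t=11: X=0, d=2 → hold, X_12=0
t=12: X=0, d=3 → hold, X_13=0
t=13: X=0, d=4 → hold, X_14=0
t=14: X=0, d=0 → birth, X_15=1

yes


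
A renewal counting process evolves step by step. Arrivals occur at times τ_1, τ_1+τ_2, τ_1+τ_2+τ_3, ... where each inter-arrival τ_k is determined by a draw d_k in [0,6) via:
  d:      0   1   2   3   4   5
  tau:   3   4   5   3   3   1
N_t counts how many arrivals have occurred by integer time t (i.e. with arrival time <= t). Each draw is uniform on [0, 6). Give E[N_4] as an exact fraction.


1339/1296

Inter-arrival values over d=0..5: [3, 4, 5, 3, 3, 1]
Each d has probability 1/6, so the pmf of τ is: f(1) = 1/6, f(3) = 1/2, f(4) = 1/6, f(5) = 1/6
Renewal equation for m(n) = E[N_n]: condition on τ_1 = k (if k <= n, one arrival plus a fresh copy on the remaining n−k steps): m(n) = F(n) + Σ_{k<=n} f(k)·m(n−k), where F(n) = P(τ <= n) and m(0) = 0
m(1) = F(1) = 1/6
m(2) = F(2) + f(1)·m(1) = 1/6 + 1/6·1/6 = 7/36
m(3) = F(3) + f(1)·m(2) = 2/3 + 1/6·7/36 = 151/216
m(4) = F(4) + f(1)·m(3) + f(3)·m(1) = 5/6 + 1/6·151/216 + 1/2·1/6 = 1339/1296
E[N_4] = m(4) = 1339/1296


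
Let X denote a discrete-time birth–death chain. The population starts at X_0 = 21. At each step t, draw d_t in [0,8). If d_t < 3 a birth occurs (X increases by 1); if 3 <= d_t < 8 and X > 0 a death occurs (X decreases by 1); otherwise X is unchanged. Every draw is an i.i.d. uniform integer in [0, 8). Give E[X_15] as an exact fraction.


X can drop by at most 1 per step and X_0 = 21 > T = 15, so X_t >= 21 − t >= 6 > 0 for every t <= 15: the floor at 0 (the 'and X > 0' condition) never binds. Hence X_15 = X_0 + Σ_{t<15} Y_t with i.i.d. increments Y_t = y(d_t) ∈ {+1, −1, 0}.
Outcome values over d=0..7: [1, 1, 1, -1, -1, -1, -1, -1]
Σy = -2, Σy² = 8, M = 8
μ = -2/8 = -1/4,  σ² = 8/8 − (-1/4)² = 15/16
E[X_15] = 21 + 15·(-1/4) = 69/4

69/4


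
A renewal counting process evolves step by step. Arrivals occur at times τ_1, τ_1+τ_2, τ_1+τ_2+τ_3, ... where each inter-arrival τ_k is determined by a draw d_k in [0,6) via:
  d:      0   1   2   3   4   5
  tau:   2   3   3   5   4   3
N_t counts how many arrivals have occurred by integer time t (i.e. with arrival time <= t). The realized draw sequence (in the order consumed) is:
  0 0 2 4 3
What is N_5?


draw d_1=0: τ_1=2, arrival time A_1=2
draw d_2=0: τ_2=2, arrival time A_2=4
draw d_3=2: τ_3=3, arrival time A_3=7
draw d_4=4: τ_4=4, arrival time A_4=11
draw d_5=3: τ_5=5, arrival time A_5=16
N_t over t=0..5: 0:0 1:0 2:1 3:1 4:2 5:2

2


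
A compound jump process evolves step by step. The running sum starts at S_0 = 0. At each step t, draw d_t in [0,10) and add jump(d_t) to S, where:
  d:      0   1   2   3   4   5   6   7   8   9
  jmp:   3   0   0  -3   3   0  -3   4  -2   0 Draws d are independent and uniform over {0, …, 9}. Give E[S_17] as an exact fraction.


Outcome values over d=0..9: [3, 0, 0, -3, 3, 0, -3, 4, -2, 0]
Σy = 2, Σy² = 56, M = 10
μ = 2/10 = 1/5,  σ² = 56/10 − (1/5)² = 139/25
E[S_17] = 0 + 17·(1/5) = 17/5

17/5


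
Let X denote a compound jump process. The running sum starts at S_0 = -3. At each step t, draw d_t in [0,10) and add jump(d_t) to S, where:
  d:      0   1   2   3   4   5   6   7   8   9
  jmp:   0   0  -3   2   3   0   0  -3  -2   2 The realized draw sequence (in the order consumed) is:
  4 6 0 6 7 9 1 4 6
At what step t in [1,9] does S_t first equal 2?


8

t=0: S=-3, d=4, jump=3, S_1=0
t=1: S=0, d=6, jump=0, S_2=0
t=2: S=0, d=0, jump=0, S_3=0
t=3: S=0, d=6, jump=0, S_4=0
t=4: S=0, d=7, jump=-3, S_5=-3
t=5: S=-3, d=9, jump=2, S_6=-1
t=6: S=-1, d=1, jump=0, S_7=-1
t=7: S=-1, d=4, jump=3, S_8=2
t=8: S=2, d=6, jump=0, S_9=2


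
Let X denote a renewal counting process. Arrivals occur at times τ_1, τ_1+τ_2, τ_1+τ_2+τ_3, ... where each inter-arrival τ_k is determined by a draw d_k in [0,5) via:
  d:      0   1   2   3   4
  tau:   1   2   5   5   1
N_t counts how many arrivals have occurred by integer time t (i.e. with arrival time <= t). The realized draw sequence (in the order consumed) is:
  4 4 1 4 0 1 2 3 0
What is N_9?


6

draw d_1=4: τ_1=1, arrival time A_1=1
draw d_2=4: τ_2=1, arrival time A_2=2
draw d_3=1: τ_3=2, arrival time A_3=4
draw d_4=4: τ_4=1, arrival time A_4=5
draw d_5=0: τ_5=1, arrival time A_5=6
draw d_6=1: τ_6=2, arrival time A_6=8
draw d_7=2: τ_7=5, arrival time A_7=13
draw d_8=3: τ_8=5, arrival time A_8=18
draw d_9=0: τ_9=1, arrival time A_9=19
N_t over t=0..9: 0:0 1:1 2:2 3:2 4:3 5:4 6:5 7:5 8:6 9:6


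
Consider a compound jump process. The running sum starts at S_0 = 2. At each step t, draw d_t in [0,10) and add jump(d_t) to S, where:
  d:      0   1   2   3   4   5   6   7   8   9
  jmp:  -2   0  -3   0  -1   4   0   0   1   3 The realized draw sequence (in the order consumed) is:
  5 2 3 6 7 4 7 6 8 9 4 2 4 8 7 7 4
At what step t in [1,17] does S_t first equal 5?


t=0: S=2, d=5, jump=4, S_1=6
t=1: S=6, d=2, jump=-3, S_2=3
t=2: S=3, d=3, jump=0, S_3=3
t=3: S=3, d=6, jump=0, S_4=3
t=4: S=3, d=7, jump=0, S_5=3
t=5: S=3, d=4, jump=-1, S_6=2
t=6: S=2, d=7, jump=0, S_7=2
t=7: S=2, d=6, jump=0, S_8=2
t=8: S=2, d=8, jump=1, S_9=3
t=9: S=3, d=9, jump=3, S_10=6
t=10: S=6, d=4, jump=-1, S_11=5
t=11: S=5, d=2, jump=-3, S_12=2
t=12: S=2, d=4, jump=-1, S_13=1
t=13: S=1, d=8, jump=1, S_14=2
t=14: S=2, d=7, jump=0, S_15=2
t=15: S=2, d=7, jump=0, S_16=2
t=16: S=2, d=4, jump=-1, S_17=1

11


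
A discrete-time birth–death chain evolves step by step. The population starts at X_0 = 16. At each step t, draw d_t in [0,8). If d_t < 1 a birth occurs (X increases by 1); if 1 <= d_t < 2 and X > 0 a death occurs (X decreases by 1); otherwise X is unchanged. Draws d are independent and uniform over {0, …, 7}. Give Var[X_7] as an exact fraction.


X can drop by at most 1 per step and X_0 = 16 > T = 7, so X_t >= 16 − t >= 9 > 0 for every t <= 7: the floor at 0 (the 'and X > 0' condition) never binds. Hence X_7 = X_0 + Σ_{t<7} Y_t with i.i.d. increments Y_t = y(d_t) ∈ {+1, −1, 0}.
Outcome values over d=0..7: [1, -1, 0, 0, 0, 0, 0, 0]
Σy = 0, Σy² = 2, M = 8
μ = 0/8 = 0,  σ² = 2/8 − (0)² = 1/4
Independent increments: Var[X_7] = 7·σ² = 7·(1/4) = 7/4

7/4


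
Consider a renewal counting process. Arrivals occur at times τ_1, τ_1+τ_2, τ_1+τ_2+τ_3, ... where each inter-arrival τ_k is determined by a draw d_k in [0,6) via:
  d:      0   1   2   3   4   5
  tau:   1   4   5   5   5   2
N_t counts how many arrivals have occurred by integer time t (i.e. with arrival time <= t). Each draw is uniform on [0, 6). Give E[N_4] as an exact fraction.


Inter-arrival values over d=0..5: [1, 4, 5, 5, 5, 2]
Each d has probability 1/6, so the pmf of τ is: f(1) = 1/6, f(2) = 1/6, f(4) = 1/6, f(5) = 1/2
Renewal equation for m(n) = E[N_n]: condition on τ_1 = k (if k <= n, one arrival plus a fresh copy on the remaining n−k steps): m(n) = F(n) + Σ_{k<=n} f(k)·m(n−k), where F(n) = P(τ <= n) and m(0) = 0
m(1) = F(1) = 1/6
m(2) = F(2) + f(1)·m(1) = 1/3 + 1/6·1/6 = 13/36
m(3) = F(3) + f(1)·m(2) + f(2)·m(1) = 1/3 + 1/6·13/36 + 1/6·1/6 = 91/216
m(4) = F(4) + f(1)·m(3) + f(2)·m(2) = 1/2 + 1/6·91/216 + 1/6·13/36 = 817/1296
E[N_4] = m(4) = 817/1296

817/1296


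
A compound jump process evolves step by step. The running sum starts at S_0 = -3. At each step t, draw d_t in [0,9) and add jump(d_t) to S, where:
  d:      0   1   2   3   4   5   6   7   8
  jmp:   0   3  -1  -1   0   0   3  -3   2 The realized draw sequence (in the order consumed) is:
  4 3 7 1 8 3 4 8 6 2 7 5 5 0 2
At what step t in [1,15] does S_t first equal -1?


8

t=0: S=-3, d=4, jump=0, S_1=-3
t=1: S=-3, d=3, jump=-1, S_2=-4
t=2: S=-4, d=7, jump=-3, S_3=-7
t=3: S=-7, d=1, jump=3, S_4=-4
t=4: S=-4, d=8, jump=2, S_5=-2
t=5: S=-2, d=3, jump=-1, S_6=-3
t=6: S=-3, d=4, jump=0, S_7=-3
t=7: S=-3, d=8, jump=2, S_8=-1
t=8: S=-1, d=6, jump=3, S_9=2
t=9: S=2, d=2, jump=-1, S_10=1
t=10: S=1, d=7, jump=-3, S_11=-2
t=11: S=-2, d=5, jump=0, S_12=-2
t=12: S=-2, d=5, jump=0, S_13=-2
t=13: S=-2, d=0, jump=0, S_14=-2
t=14: S=-2, d=2, jump=-1, S_15=-3


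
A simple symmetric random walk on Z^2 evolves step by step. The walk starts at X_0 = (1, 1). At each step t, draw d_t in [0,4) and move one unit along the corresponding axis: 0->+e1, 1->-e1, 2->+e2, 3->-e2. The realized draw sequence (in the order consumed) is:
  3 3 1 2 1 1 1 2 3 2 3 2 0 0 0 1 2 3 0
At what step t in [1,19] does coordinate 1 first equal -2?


t=0: X=(1, 1), d=3 → -e2, X_1=(1, 0)
t=1: X=(1, 0), d=3 → -e2, X_2=(1, -1)
t=2: X=(1, -1), d=1 → -e1, X_3=(0, -1)
t=3: X=(0, -1), d=2 → +e2, X_4=(0, 0)
t=4: X=(0, 0), d=1 → -e1, X_5=(-1, 0)
t=5: X=(-1, 0), d=1 → -e1, X_6=(-2, 0)
t=6: X=(-2, 0), d=1 → -e1, X_7=(-3, 0)
t=7: X=(-3, 0), d=2 → +e2, X_8=(-3, 1)
t=8: X=(-3, 1), d=3 → -e2, X_9=(-3, 0)
t=9: X=(-3, 0), d=2 → +e2, X_10=(-3, 1)
t=10: X=(-3, 1), d=3 → -e2, X_11=(-3, 0)
t=11: X=(-3, 0), d=2 → +e2, X_12=(-3, 1)
t=12: X=(-3, 1), d=0 → +e1, X_13=(-2, 1)
t=13: X=(-2, 1), d=0 → +e1, X_14=(-1, 1)
t=14: X=(-1, 1), d=0 → +e1, X_15=(0, 1)
t=15: X=(0, 1), d=1 → -e1, X_16=(-1, 1)
t=16: X=(-1, 1), d=2 → +e2, X_17=(-1, 2)
t=17: X=(-1, 2), d=3 → -e2, X_18=(-1, 1)
t=18: X=(-1, 1), d=0 → +e1, X_19=(0, 1)

6


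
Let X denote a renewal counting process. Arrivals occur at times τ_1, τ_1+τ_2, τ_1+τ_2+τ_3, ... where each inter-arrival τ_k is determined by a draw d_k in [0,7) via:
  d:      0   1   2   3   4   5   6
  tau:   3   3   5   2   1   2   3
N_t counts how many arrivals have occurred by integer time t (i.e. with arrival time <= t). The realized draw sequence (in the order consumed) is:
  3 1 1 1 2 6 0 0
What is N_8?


3

draw d_1=3: τ_1=2, arrival time A_1=2
draw d_2=1: τ_2=3, arrival time A_2=5
draw d_3=1: τ_3=3, arrival time A_3=8
draw d_4=1: τ_4=3, arrival time A_4=11
draw d_5=2: τ_5=5, arrival time A_5=16
draw d_6=6: τ_6=3, arrival time A_6=19
draw d_7=0: τ_7=3, arrival time A_7=22
draw d_8=0: τ_8=3, arrival time A_8=25
N_t over t=0..8: 0:0 1:0 2:1 3:1 4:1 5:2 6:2 7:2 8:3


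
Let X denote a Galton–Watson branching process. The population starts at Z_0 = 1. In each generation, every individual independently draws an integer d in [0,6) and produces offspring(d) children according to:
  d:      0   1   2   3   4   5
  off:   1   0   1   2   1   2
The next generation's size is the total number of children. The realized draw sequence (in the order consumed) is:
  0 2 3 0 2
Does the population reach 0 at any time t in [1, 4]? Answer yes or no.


no

gen 0: Z_0=1, draws=[0], offspring=[1], Z_1=1
gen 1: Z_1=1, draws=[2], offspring=[1], Z_2=1
gen 2: Z_2=1, draws=[3], offspring=[2], Z_3=2
gen 3: Z_3=2, draws=[0, 2], offspring=[1, 1], Z_4=2


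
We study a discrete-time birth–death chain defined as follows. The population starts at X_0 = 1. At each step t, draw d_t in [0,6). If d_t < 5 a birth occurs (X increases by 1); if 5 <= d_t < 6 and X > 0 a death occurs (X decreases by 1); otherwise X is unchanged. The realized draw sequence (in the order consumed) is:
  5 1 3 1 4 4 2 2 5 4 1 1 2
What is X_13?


t=0: X=1, d=5 → death, X_1=0
t=1: X=0, d=1 → birth, X_2=1
t=2: X=1, d=3 → birth, X_3=2
t=3: X=2, d=1 → birth, X_4=3
t=4: X=3, d=4 → birth, X_5=4
t=5: X=4, d=4 → birth, X_6=5
t=6: X=5, d=2 → birth, X_7=6
t=7: X=6, d=2 → birth, X_8=7
t=8: X=7, d=5 → death, X_9=6
t=9: X=6, d=4 → birth, X_10=7
t=10: X=7, d=1 → birth, X_11=8
t=11: X=8, d=1 → birth, X_12=9
t=12: X=9, d=2 → birth, X_13=10

10


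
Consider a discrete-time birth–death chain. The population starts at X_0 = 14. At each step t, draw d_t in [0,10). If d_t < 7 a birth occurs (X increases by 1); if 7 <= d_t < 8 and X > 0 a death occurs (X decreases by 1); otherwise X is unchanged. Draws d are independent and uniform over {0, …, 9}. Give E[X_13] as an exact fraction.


X can drop by at most 1 per step and X_0 = 14 > T = 13, so X_t >= 14 − t >= 1 > 0 for every t <= 13: the floor at 0 (the 'and X > 0' condition) never binds. Hence X_13 = X_0 + Σ_{t<13} Y_t with i.i.d. increments Y_t = y(d_t) ∈ {+1, −1, 0}.
Outcome values over d=0..9: [1, 1, 1, 1, 1, 1, 1, -1, 0, 0]
Σy = 6, Σy² = 8, M = 10
μ = 6/10 = 3/5,  σ² = 8/10 − (3/5)² = 11/25
E[X_13] = 14 + 13·(3/5) = 109/5

109/5


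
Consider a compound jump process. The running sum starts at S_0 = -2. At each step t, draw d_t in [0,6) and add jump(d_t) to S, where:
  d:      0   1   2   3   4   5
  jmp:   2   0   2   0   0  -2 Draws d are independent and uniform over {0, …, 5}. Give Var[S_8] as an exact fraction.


136/9

Outcome values over d=0..5: [2, 0, 2, 0, 0, -2]
Σy = 2, Σy² = 12, M = 6
μ = 2/6 = 1/3,  σ² = 12/6 − (1/3)² = 17/9
Independent increments: Var[S_8] = 8·σ² = 8·(17/9) = 136/9


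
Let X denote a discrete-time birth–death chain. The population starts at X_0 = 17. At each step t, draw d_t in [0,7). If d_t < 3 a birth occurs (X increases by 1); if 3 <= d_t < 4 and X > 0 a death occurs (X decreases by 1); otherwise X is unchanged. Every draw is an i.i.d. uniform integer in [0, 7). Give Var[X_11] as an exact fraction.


264/49

X can drop by at most 1 per step and X_0 = 17 > T = 11, so X_t >= 17 − t >= 6 > 0 for every t <= 11: the floor at 0 (the 'and X > 0' condition) never binds. Hence X_11 = X_0 + Σ_{t<11} Y_t with i.i.d. increments Y_t = y(d_t) ∈ {+1, −1, 0}.
Outcome values over d=0..6: [1, 1, 1, -1, 0, 0, 0]
Σy = 2, Σy² = 4, M = 7
μ = 2/7 = 2/7,  σ² = 4/7 − (2/7)² = 24/49
Independent increments: Var[X_11] = 11·σ² = 11·(24/49) = 264/49


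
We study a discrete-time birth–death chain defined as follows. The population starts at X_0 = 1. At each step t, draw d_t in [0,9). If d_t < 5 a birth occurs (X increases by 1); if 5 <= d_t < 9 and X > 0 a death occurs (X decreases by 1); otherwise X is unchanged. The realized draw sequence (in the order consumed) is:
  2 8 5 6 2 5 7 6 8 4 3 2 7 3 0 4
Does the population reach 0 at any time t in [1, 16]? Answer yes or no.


yes

t=0: X=1, d=2 → birth, X_1=2
t=1: X=2, d=8 → death, X_2=1
t=2: X=1, d=5 → death, X_3=0
t=3: X=0, d=6 → hold, X_4=0
t=4: X=0, d=2 → birth, X_5=1
t=5: X=1, d=5 → death, X_6=0
t=6: X=0, d=7 → hold, X_7=0
t=7: X=0, d=6 → hold, X_8=0
t=8: X=0, d=8 → hold, X_9=0
t=9: X=0, d=4 → birth, X_10=1
t=10: X=1, d=3 → birth, X_11=2
t=11: X=2, d=2 → birth, X_12=3
t=12: X=3, d=7 → death, X_13=2
t=13: X=2, d=3 → birth, X_14=3
t=14: X=3, d=0 → birth, X_15=4
t=15: X=4, d=4 → birth, X_16=5


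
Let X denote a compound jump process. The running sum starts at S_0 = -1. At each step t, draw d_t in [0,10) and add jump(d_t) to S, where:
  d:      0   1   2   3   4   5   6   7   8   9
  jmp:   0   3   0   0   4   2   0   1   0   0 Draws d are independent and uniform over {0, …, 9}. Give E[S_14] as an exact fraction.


13

Outcome values over d=0..9: [0, 3, 0, 0, 4, 2, 0, 1, 0, 0]
Σy = 10, Σy² = 30, M = 10
μ = 10/10 = 1,  σ² = 30/10 − (1)² = 2
E[S_14] = -1 + 14·(1) = 13


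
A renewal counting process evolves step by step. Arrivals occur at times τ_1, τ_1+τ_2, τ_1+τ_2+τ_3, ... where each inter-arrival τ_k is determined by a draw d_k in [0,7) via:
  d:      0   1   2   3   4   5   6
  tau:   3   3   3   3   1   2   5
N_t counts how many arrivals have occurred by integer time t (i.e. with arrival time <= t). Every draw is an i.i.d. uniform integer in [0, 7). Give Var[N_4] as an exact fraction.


Inter-arrival values over d=0..6: [3, 3, 3, 3, 1, 2, 5]
Each d has probability 1/7, so the pmf of τ is: f(1) = 1/7, f(2) = 1/7, f(3) = 4/7, f(5) = 1/7
Let p_n(j) = P(N_n = j), with p_0 = [1]. Condition on τ_1: p_n(0) = P(τ > n), and for j >= 1, p_n(j) = Σ_{k<=n} f(k)·p_{n−k}(j−1)
p_1 = [6/7, 1/7]  (j = 0..1)
p_2 = [5/7, 13/49, 1/49]  (j = 0..2)
p_3 = [1/7, 39/49, 20/343, 1/343]  (j = 0..3)
p_4 = [1/7, 30/49, 80/343, 27/2401, 1/2401]  (j = 0..4)
E[N_4] = Σ j·p_4(j) = 2675/2401;  E[N_4²] = Σ j²·p_4(j) = 81/49
Var[N_4] = 81/49 − (2675/2401)² = 2373944/5764801

2373944/5764801


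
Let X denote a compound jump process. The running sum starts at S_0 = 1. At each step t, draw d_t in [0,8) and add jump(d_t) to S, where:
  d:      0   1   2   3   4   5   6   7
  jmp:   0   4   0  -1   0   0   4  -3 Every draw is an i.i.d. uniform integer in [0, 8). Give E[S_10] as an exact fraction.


6

Outcome values over d=0..7: [0, 4, 0, -1, 0, 0, 4, -3]
Σy = 4, Σy² = 42, M = 8
μ = 4/8 = 1/2,  σ² = 42/8 − (1/2)² = 5
E[S_10] = 1 + 10·(1/2) = 6


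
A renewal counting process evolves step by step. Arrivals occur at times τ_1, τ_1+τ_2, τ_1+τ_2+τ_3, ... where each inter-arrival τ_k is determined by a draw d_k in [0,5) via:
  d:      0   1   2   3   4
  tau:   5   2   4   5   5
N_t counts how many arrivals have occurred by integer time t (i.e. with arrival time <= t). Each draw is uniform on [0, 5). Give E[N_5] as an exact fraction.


Inter-arrival values over d=0..4: [5, 2, 4, 5, 5]
Each d has probability 1/5, so the pmf of τ is: f(2) = 1/5, f(4) = 1/5, f(5) = 3/5
Renewal equation for m(n) = E[N_n]: condition on τ_1 = k (if k <= n, one arrival plus a fresh copy on the remaining n−k steps): m(n) = F(n) + Σ_{k<=n} f(k)·m(n−k), where F(n) = P(τ <= n) and m(0) = 0
m(1) = F(1) = 0
m(2) = F(2) = 1/5
m(3) = F(3) = 1/5
m(4) = F(4) + f(2)·m(2) = 2/5 + 1/5·1/5 = 11/25
m(5) = F(5) + f(2)·m(3) = 1 + 1/5·1/5 = 26/25
E[N_5] = m(5) = 26/25

26/25


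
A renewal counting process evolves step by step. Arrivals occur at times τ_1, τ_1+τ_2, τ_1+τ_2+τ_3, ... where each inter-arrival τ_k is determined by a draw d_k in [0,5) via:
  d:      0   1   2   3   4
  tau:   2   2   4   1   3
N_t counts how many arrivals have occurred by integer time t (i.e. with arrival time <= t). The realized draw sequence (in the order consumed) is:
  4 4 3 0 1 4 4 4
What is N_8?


draw d_1=4: τ_1=3, arrival time A_1=3
draw d_2=4: τ_2=3, arrival time A_2=6
draw d_3=3: τ_3=1, arrival time A_3=7
draw d_4=0: τ_4=2, arrival time A_4=9
draw d_5=1: τ_5=2, arrival time A_5=11
draw d_6=4: τ_6=3, arrival time A_6=14
draw d_7=4: τ_7=3, arrival time A_7=17
draw d_8=4: τ_8=3, arrival time A_8=20
N_t over t=0..8: 0:0 1:0 2:0 3:1 4:1 5:1 6:2 7:3 8:3

3


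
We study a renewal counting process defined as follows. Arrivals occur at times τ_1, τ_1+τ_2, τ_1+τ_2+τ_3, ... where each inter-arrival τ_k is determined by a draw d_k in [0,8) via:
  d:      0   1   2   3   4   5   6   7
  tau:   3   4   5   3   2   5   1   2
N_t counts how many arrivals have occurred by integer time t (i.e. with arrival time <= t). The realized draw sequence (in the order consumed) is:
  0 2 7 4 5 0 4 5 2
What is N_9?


2

draw d_1=0: τ_1=3, arrival time A_1=3
draw d_2=2: τ_2=5, arrival time A_2=8
draw d_3=7: τ_3=2, arrival time A_3=10
draw d_4=4: τ_4=2, arrival time A_4=12
draw d_5=5: τ_5=5, arrival time A_5=17
draw d_6=0: τ_6=3, arrival time A_6=20
draw d_7=4: τ_7=2, arrival time A_7=22
draw d_8=5: τ_8=5, arrival time A_8=27
draw d_9=2: τ_9=5, arrival time A_9=32
N_t over t=0..9: 0:0 1:0 2:0 3:1 4:1 5:1 6:1 7:1 8:2 9:2


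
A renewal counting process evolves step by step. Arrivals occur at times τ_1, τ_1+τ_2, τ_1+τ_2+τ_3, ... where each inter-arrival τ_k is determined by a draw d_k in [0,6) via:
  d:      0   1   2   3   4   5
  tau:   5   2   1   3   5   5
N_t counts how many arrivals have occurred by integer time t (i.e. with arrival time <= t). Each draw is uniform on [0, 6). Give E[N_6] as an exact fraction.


Inter-arrival values over d=0..5: [5, 2, 1, 3, 5, 5]
Each d has probability 1/6, so the pmf of τ is: f(1) = 1/6, f(2) = 1/6, f(3) = 1/6, f(5) = 1/2
Renewal equation for m(n) = E[N_n]: condition on τ_1 = k (if k <= n, one arrival plus a fresh copy on the remaining n−k steps): m(n) = F(n) + Σ_{k<=n} f(k)·m(n−k), where F(n) = P(τ <= n) and m(0) = 0
m(1) = F(1) = 1/6
m(2) = F(2) + f(1)·m(1) = 1/3 + 1/6·1/6 = 13/36
m(3) = F(3) + f(1)·m(2) + f(2)·m(1) = 1/2 + 1/6·13/36 + 1/6·1/6 = 127/216
m(4) = F(4) + f(1)·m(3) + f(2)·m(2) + f(3)·m(1) = 1/2 + 1/6·127/216 + 1/6·13/36 + 1/6·1/6 = 889/1296
m(5) = F(5) + f(1)·m(4) + f(2)·m(3) + f(3)·m(2) = 1 + 1/6·889/1296 + 1/6·127/216 + 1/6·13/36 = 9895/7776
m(6) = F(6) + f(1)·m(5) + f(2)·m(4) + f(3)·m(3) + f(5)·m(1) = 1 + 1/6·9895/7776 + 1/6·889/1296 + 1/6·127/216 + 1/2·1/6 = 70345/46656
E[N_6] = m(6) = 70345/46656

70345/46656


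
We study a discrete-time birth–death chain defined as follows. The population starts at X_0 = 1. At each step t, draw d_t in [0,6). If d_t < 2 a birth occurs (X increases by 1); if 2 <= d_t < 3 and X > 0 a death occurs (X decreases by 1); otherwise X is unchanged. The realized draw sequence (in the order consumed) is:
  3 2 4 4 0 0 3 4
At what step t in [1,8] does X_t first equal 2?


6

t=0: X=1, d=3 → hold, X_1=1
t=1: X=1, d=2 → death, X_2=0
t=2: X=0, d=4 → hold, X_3=0
t=3: X=0, d=4 → hold, X_4=0
t=4: X=0, d=0 → birth, X_5=1
t=5: X=1, d=0 → birth, X_6=2
t=6: X=2, d=3 → hold, X_7=2
t=7: X=2, d=4 → hold, X_8=2


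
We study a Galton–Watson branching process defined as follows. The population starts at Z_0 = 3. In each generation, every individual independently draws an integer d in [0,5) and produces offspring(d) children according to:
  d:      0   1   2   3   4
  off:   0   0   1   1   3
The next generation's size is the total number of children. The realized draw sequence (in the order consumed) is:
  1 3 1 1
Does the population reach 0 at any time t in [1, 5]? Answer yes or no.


yes

gen 0: Z_0=3, draws=[1, 3, 1], offspring=[0, 1, 0], Z_1=1
gen 1: Z_1=1, draws=[1], offspring=[0], Z_2=0
gen 2: Z_2=0, draws=[], offspring=[], Z_3=0
gen 3: Z_3=0, draws=[], offspring=[], Z_4=0
gen 4: Z_4=0, draws=[], offspring=[], Z_5=0


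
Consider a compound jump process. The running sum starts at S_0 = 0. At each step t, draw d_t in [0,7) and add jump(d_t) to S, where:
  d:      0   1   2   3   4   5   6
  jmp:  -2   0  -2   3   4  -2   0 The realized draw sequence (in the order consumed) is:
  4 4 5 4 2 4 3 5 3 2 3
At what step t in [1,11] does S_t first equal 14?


10

t=0: S=0, d=4, jump=4, S_1=4
t=1: S=4, d=4, jump=4, S_2=8
t=2: S=8, d=5, jump=-2, S_3=6
t=3: S=6, d=4, jump=4, S_4=10
t=4: S=10, d=2, jump=-2, S_5=8
t=5: S=8, d=4, jump=4, S_6=12
t=6: S=12, d=3, jump=3, S_7=15
t=7: S=15, d=5, jump=-2, S_8=13
t=8: S=13, d=3, jump=3, S_9=16
t=9: S=16, d=2, jump=-2, S_10=14
t=10: S=14, d=3, jump=3, S_11=17


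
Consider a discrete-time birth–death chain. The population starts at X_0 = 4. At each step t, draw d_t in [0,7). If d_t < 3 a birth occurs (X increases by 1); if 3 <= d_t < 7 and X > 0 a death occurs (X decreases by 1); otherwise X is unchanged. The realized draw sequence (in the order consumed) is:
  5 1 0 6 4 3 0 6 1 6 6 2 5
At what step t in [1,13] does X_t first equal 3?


1

t=0: X=4, d=5 → death, X_1=3
t=1: X=3, d=1 → birth, X_2=4
t=2: X=4, d=0 → birth, X_3=5
t=3: X=5, d=6 → death, X_4=4
t=4: X=4, d=4 → death, X_5=3
t=5: X=3, d=3 → death, X_6=2
t=6: X=2, d=0 → birth, X_7=3
t=7: X=3, d=6 → death, X_8=2
t=8: X=2, d=1 → birth, X_9=3
t=9: X=3, d=6 → death, X_10=2
t=10: X=2, d=6 → death, X_11=1
t=11: X=1, d=2 → birth, X_12=2
t=12: X=2, d=5 → death, X_13=1


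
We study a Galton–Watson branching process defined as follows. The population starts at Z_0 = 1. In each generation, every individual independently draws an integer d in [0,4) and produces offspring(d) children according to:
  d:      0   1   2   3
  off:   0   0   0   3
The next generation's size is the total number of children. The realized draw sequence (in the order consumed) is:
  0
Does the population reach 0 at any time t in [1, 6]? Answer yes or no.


yes

gen 0: Z_0=1, draws=[0], offspring=[0], Z_1=0
gen 1: Z_1=0, draws=[], offspring=[], Z_2=0
gen 2: Z_2=0, draws=[], offspring=[], Z_3=0
gen 3: Z_3=0, draws=[], offspring=[], Z_4=0
gen 4: Z_4=0, draws=[], offspring=[], Z_5=0
gen 5: Z_5=0, draws=[], offspring=[], Z_6=0


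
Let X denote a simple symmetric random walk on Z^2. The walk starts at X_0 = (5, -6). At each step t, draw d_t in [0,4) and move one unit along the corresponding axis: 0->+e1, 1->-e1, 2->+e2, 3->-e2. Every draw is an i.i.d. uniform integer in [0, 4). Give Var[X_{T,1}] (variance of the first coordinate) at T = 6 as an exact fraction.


3

Outcome values over d=0..3: [1, -1, 0, 0]
Σy = 0, Σy² = 2, M = 4
μ = 0/4 = 0,  σ² = 2/4 − (0)² = 1/2
Independent increments: Var[X_6] = 6·σ² = 6·(1/2) = 3


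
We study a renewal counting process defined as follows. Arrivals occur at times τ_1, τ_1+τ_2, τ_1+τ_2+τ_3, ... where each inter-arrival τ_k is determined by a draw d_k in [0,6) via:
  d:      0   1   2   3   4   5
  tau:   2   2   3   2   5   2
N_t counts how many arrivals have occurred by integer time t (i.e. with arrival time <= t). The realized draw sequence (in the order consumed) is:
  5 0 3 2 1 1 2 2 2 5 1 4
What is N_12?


draw d_1=5: τ_1=2, arrival time A_1=2
draw d_2=0: τ_2=2, arrival time A_2=4
draw d_3=3: τ_3=2, arrival time A_3=6
draw d_4=2: τ_4=3, arrival time A_4=9
draw d_5=1: τ_5=2, arrival time A_5=11
draw d_6=1: τ_6=2, arrival time A_6=13
draw d_7=2: τ_7=3, arrival time A_7=16
draw d_8=2: τ_8=3, arrival time A_8=19
draw d_9=2: τ_9=3, arrival time A_9=22
draw d_10=5: τ_10=2, arrival time A_10=24
draw d_11=1: τ_11=2, arrival time A_11=26
draw d_12=4: τ_12=5, arrival time A_12=31
N_t over t=0..12: 0:0 1:0 2:1 3:1 4:2 5:2 6:3 7:3 8:3 9:4 10:4 11:5 12:5

5


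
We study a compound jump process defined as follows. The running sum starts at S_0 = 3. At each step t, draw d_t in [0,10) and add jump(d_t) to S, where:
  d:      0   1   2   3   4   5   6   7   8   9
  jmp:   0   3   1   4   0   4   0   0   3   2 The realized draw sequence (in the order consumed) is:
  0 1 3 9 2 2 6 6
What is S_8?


14

t=0: S=3, d=0, jump=0, S_1=3
t=1: S=3, d=1, jump=3, S_2=6
t=2: S=6, d=3, jump=4, S_3=10
t=3: S=10, d=9, jump=2, S_4=12
t=4: S=12, d=2, jump=1, S_5=13
t=5: S=13, d=2, jump=1, S_6=14
t=6: S=14, d=6, jump=0, S_7=14
t=7: S=14, d=6, jump=0, S_8=14


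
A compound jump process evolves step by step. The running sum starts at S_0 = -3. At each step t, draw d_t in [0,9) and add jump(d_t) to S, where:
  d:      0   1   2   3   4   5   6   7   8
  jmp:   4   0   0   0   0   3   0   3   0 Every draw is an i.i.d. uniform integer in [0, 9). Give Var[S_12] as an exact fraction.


Outcome values over d=0..8: [4, 0, 0, 0, 0, 3, 0, 3, 0]
Σy = 10, Σy² = 34, M = 9
μ = 10/9 = 10/9,  σ² = 34/9 − (10/9)² = 206/81
Independent increments: Var[S_12] = 12·σ² = 12·(206/81) = 824/27

824/27


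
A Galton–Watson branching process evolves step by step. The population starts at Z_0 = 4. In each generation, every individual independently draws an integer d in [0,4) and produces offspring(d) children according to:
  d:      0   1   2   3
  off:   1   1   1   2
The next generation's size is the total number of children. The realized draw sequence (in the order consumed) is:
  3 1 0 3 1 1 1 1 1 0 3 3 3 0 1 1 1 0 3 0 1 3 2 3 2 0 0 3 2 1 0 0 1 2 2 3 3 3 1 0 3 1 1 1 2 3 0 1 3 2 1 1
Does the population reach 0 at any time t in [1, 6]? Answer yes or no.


no

gen 0: Z_0=4, draws=[3, 1, 0, 3], offspring=[2, 1, 1, 2], Z_1=6
gen 1: Z_1=6, draws=[1, 1, 1, 1, 1, 0], offspring=[1, 1, 1, 1, 1, 1], Z_2=6
gen 2: Z_2=6, draws=[3, 3, 3, 0, 1, 1], offspring=[2, 2, 2, 1, 1, 1], Z_3=9
gen 3: Z_3=9, draws=[1, 0, 3, 0, 1, 3, 2, 3, 2], offspring=[1, 1, 2, 1, 1, 2, 1, 2, 1], Z_4=12
gen 4: Z_4=12, draws=[0, 0, 3, 2, 1, 0, 0, 1, 2, 2, 3, 3], offspring=[1, 1, 2, 1, 1, 1, 1, 1, 1, 1, 2, 2], Z_5=15
gen 5: Z_5=15, draws=[3, 1, 0, 3, 1, 1, 1, 2, 3, 0, 1, 3, 2, 1, 1], offspring=[2, 1, 1, 2, 1, 1, 1, 1, 2, 1, 1, 2, 1, 1, 1], Z_6=19


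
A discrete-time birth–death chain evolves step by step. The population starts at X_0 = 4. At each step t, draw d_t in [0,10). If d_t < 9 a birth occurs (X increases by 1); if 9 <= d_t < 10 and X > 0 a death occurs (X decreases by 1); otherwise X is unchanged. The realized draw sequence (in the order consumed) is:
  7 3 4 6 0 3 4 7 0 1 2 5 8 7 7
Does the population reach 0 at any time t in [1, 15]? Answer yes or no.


no

t=0: X=4, d=7 → birth, X_1=5
t=1: X=5, d=3 → birth, X_2=6
t=2: X=6, d=4 → birth, X_3=7
t=3: X=7, d=6 → birth, X_4=8
t=4: X=8, d=0 → birth, X_5=9
t=5: X=9, d=3 → birth, X_6=10
t=6: X=10, d=4 → birth, X_7=11
t=7: X=11, d=7 → birth, X_8=12
t=8: X=12, d=0 → birth, X_9=13
t=9: X=13, d=1 → birth, X_10=14
t=10: X=14, d=2 → birth, X_11=15
t=11: X=15, d=5 → birth, X_12=16
t=12: X=16, d=8 → birth, X_13=17
t=13: X=17, d=7 → birth, X_14=18
t=14: X=18, d=7 → birth, X_15=19


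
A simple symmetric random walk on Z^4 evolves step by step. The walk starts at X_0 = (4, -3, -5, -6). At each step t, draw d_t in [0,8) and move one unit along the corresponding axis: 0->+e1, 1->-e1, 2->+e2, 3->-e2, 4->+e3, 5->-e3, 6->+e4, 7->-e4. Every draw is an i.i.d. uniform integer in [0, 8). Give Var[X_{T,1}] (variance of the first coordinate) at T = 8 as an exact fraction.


Outcome values over d=0..7: [1, -1, 0, 0, 0, 0, 0, 0]
Σy = 0, Σy² = 2, M = 8
μ = 0/8 = 0,  σ² = 2/8 − (0)² = 1/4
Independent increments: Var[X_8] = 8·σ² = 8·(1/4) = 2

2


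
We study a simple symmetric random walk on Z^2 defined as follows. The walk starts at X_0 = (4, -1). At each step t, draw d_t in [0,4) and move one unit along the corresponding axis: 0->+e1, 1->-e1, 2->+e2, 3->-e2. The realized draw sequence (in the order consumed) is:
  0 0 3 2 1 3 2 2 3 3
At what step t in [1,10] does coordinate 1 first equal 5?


t=0: X=(4, -1), d=0 → +e1, X_1=(5, -1)
t=1: X=(5, -1), d=0 → +e1, X_2=(6, -1)
t=2: X=(6, -1), d=3 → -e2, X_3=(6, -2)
t=3: X=(6, -2), d=2 → +e2, X_4=(6, -1)
t=4: X=(6, -1), d=1 → -e1, X_5=(5, -1)
t=5: X=(5, -1), d=3 → -e2, X_6=(5, -2)
t=6: X=(5, -2), d=2 → +e2, X_7=(5, -1)
t=7: X=(5, -1), d=2 → +e2, X_8=(5, 0)
t=8: X=(5, 0), d=3 → -e2, X_9=(5, -1)
t=9: X=(5, -1), d=3 → -e2, X_10=(5, -2)

1


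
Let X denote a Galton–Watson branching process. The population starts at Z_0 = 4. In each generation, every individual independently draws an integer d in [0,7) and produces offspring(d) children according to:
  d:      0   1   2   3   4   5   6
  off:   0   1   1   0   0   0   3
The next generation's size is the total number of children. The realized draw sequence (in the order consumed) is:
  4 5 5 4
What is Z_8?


gen 0: Z_0=4, draws=[4, 5, 5, 4], offspring=[0, 0, 0, 0], Z_1=0
gen 1: Z_1=0, draws=[], offspring=[], Z_2=0
gen 2: Z_2=0, draws=[], offspring=[], Z_3=0
gen 3: Z_3=0, draws=[], offspring=[], Z_4=0
gen 4: Z_4=0, draws=[], offspring=[], Z_5=0
gen 5: Z_5=0, draws=[], offspring=[], Z_6=0
gen 6: Z_6=0, draws=[], offspring=[], Z_7=0
gen 7: Z_7=0, draws=[], offspring=[], Z_8=0

0


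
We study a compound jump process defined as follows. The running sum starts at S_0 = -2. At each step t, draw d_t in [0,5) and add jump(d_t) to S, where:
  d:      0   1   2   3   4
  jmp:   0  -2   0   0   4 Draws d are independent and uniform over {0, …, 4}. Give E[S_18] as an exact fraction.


26/5

Outcome values over d=0..4: [0, -2, 0, 0, 4]
Σy = 2, Σy² = 20, M = 5
μ = 2/5 = 2/5,  σ² = 20/5 − (2/5)² = 96/25
E[S_18] = -2 + 18·(2/5) = 26/5


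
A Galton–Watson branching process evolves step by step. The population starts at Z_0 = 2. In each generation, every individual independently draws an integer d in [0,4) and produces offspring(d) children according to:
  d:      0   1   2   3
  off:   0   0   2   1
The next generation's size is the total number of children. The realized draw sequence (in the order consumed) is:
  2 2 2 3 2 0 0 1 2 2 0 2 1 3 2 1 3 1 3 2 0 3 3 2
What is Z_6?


gen 0: Z_0=2, draws=[2, 2], offspring=[2, 2], Z_1=4
gen 1: Z_1=4, draws=[2, 3, 2, 0], offspring=[2, 1, 2, 0], Z_2=5
gen 2: Z_2=5, draws=[0, 1, 2, 2, 0], offspring=[0, 0, 2, 2, 0], Z_3=4
gen 3: Z_3=4, draws=[2, 1, 3, 2], offspring=[2, 0, 1, 2], Z_4=5
gen 4: Z_4=5, draws=[1, 3, 1, 3, 2], offspring=[0, 1, 0, 1, 2], Z_5=4
gen 5: Z_5=4, draws=[0, 3, 3, 2], offspring=[0, 1, 1, 2], Z_6=4

4


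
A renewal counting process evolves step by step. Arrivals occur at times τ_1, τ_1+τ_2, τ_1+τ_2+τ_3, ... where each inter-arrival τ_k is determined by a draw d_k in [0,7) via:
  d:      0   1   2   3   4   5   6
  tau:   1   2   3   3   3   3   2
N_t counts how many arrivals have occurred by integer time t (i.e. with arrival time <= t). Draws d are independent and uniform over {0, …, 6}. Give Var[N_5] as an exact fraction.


105778182/282475249

Inter-arrival values over d=0..6: [1, 2, 3, 3, 3, 3, 2]
Each d has probability 1/7, so the pmf of τ is: f(1) = 1/7, f(2) = 2/7, f(3) = 4/7
Let p_n(j) = P(N_n = j), with p_0 = [1]. Condition on τ_1: p_n(0) = P(τ > n), and for j >= 1, p_n(j) = Σ_{k<=n} f(k)·p_{n−k}(j−1)
p_1 = [6/7, 1/7]  (j = 0..1)
p_2 = [4/7, 20/49, 1/49]  (j = 0..2)
p_3 = [0, 44/49, 34/343, 1/343]  (j = 0..3)
p_4 = [0, 32/49, 16/49, 48/2401, 1/2401]  (j = 0..4)
p_5 = [0, 16/49, 200/343, 208/2401, 62/16807, 1/16807]  (j = 0..5)
E[N_5] = Σ j·p_5(j) = 29709/16807;  E[N_5²] = Σ j²·p_5(j) = 58809/16807
Var[N_5] = 58809/16807 − (29709/16807)² = 105778182/282475249


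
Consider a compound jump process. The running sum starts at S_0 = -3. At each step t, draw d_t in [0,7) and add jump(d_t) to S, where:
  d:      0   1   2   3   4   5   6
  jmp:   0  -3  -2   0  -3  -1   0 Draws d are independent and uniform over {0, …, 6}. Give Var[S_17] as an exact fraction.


Outcome values over d=0..6: [0, -3, -2, 0, -3, -1, 0]
Σy = -9, Σy² = 23, M = 7
μ = -9/7 = -9/7,  σ² = 23/7 − (-9/7)² = 80/49
Independent increments: Var[S_17] = 17·σ² = 17·(80/49) = 1360/49

1360/49


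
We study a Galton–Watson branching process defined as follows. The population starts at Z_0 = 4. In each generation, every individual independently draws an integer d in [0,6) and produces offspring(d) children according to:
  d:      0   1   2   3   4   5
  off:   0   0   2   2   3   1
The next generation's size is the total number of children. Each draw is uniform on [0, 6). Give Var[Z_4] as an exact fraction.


Outcome values over d=0..5: [0, 0, 2, 2, 3, 1]
Σy = 8, Σy² = 18, M = 6
μ = 8/6 = 4/3,  σ² = 18/6 − (4/3)² = 11/9
V_0 = 0, E_0 = 4
V_1 = 11/9·E_0 + (4/3)²·V_0 = 44/9;  E_1 = 16/3
V_2 = 11/9·E_1 + (4/3)²·V_1 = 1232/81;  E_2 = 64/9
V_3 = 11/9·E_2 + (4/3)²·V_2 = 26048/729;  E_3 = 256/27
V_4 = 11/9·E_3 + (4/3)²·V_3 = 492800/6561;  E_4 = 1024/81

492800/6561


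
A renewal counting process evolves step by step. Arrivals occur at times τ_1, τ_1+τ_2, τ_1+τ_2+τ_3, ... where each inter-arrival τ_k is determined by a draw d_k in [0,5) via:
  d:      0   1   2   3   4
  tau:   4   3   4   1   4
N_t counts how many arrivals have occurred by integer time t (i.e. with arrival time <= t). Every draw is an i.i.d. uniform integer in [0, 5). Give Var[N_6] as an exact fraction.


120185214/244140625

Inter-arrival values over d=0..4: [4, 3, 4, 1, 4]
Each d has probability 1/5, so the pmf of τ is: f(1) = 1/5, f(3) = 1/5, f(4) = 3/5
Let p_n(j) = P(N_n = j), with p_0 = [1]. Condition on τ_1: p_n(0) = P(τ > n), and for j >= 1, p_n(j) = Σ_{k<=n} f(k)·p_{n−k}(j−1)
p_1 = [4/5, 1/5]  (j = 0..1)
p_2 = [4/5, 4/25, 1/25]  (j = 0..2)
p_3 = [3/5, 9/25, 4/125, 1/125]  (j = 0..3)
p_4 = [0, 22/25, 14/125, 4/625, 1/625]  (j = 0..4)
p_5 = [0, 16/25, 41/125, 19/625, 4/3125, 1/3125]  (j = 0..5)
p_6 = [0, 3/5, 37/125, 12/125, 24/3125, 4/15625, 1/15625]  (j = 0..6)
E[N_6] = Σ j·p_6(j) = 23631/15625;  E[N_6²] = Σ j²·p_6(j) = 43431/15625
Var[N_6] = 43431/15625 − (23631/15625)² = 120185214/244140625


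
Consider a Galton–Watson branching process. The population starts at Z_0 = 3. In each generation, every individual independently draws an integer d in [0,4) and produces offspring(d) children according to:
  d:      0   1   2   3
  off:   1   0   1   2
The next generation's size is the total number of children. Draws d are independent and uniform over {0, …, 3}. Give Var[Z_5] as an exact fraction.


15/2

Outcome values over d=0..3: [1, 0, 1, 2]
Σy = 4, Σy² = 6, M = 4
μ = 4/4 = 1,  σ² = 6/4 − (1)² = 1/2
V_0 = 0, E_0 = 3
V_1 = 1/2·E_0 + (1)²·V_0 = 3/2;  E_1 = 3
V_2 = 1/2·E_1 + (1)²·V_1 = 3;  E_2 = 3
V_3 = 1/2·E_2 + (1)²·V_2 = 9/2;  E_3 = 3
V_4 = 1/2·E_3 + (1)²·V_3 = 6;  E_4 = 3
V_5 = 1/2·E_4 + (1)²·V_4 = 15/2;  E_5 = 3


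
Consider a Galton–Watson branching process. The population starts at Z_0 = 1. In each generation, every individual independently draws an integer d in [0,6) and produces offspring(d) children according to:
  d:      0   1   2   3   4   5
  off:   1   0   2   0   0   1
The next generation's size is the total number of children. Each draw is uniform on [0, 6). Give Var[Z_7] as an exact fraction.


Outcome values over d=0..5: [1, 0, 2, 0, 0, 1]
Σy = 4, Σy² = 6, M = 6
μ = 4/6 = 2/3,  σ² = 6/6 − (2/3)² = 5/9
V_0 = 0, E_0 = 1
V_1 = 5/9·E_0 + (2/3)²·V_0 = 5/9;  E_1 = 2/3
V_2 = 5/9·E_1 + (2/3)²·V_1 = 50/81;  E_2 = 4/9
V_3 = 5/9·E_2 + (2/3)²·V_2 = 380/729;  E_3 = 8/27
V_4 = 5/9·E_3 + (2/3)²·V_3 = 2600/6561;  E_4 = 16/81
V_5 = 5/9·E_4 + (2/3)²·V_4 = 16880/59049;  E_5 = 32/243
V_6 = 5/9·E_5 + (2/3)²·V_5 = 106400/531441;  E_6 = 64/729
V_7 = 5/9·E_6 + (2/3)²·V_6 = 658880/4782969;  E_7 = 128/2187

658880/4782969


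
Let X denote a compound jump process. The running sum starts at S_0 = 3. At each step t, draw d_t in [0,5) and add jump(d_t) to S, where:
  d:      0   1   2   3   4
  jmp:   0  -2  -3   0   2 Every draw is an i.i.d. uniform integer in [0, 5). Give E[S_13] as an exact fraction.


Outcome values over d=0..4: [0, -2, -3, 0, 2]
Σy = -3, Σy² = 17, M = 5
μ = -3/5 = -3/5,  σ² = 17/5 − (-3/5)² = 76/25
E[S_13] = 3 + 13·(-3/5) = -24/5

-24/5


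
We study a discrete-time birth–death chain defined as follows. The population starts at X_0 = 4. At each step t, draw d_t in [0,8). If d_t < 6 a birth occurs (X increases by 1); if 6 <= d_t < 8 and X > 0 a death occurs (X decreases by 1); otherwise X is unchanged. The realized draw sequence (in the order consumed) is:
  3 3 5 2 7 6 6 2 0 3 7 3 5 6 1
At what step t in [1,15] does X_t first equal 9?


13

t=0: X=4, d=3 → birth, X_1=5
t=1: X=5, d=3 → birth, X_2=6
t=2: X=6, d=5 → birth, X_3=7
t=3: X=7, d=2 → birth, X_4=8
t=4: X=8, d=7 → death, X_5=7
t=5: X=7, d=6 → death, X_6=6
t=6: X=6, d=6 → death, X_7=5
t=7: X=5, d=2 → birth, X_8=6
t=8: X=6, d=0 → birth, X_9=7
t=9: X=7, d=3 → birth, X_10=8
t=10: X=8, d=7 → death, X_11=7
t=11: X=7, d=3 → birth, X_12=8
t=12: X=8, d=5 → birth, X_13=9
t=13: X=9, d=6 → death, X_14=8
t=14: X=8, d=1 → birth, X_15=9
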